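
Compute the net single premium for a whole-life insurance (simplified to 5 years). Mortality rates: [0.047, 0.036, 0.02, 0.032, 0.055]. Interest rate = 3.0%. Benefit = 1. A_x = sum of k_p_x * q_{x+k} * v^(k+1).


v = 0.970874
Year 0: k_p_x=1.0, q=0.047, term=0.045631
Year 1: k_p_x=0.953, q=0.036, term=0.032339
Year 2: k_p_x=0.918692, q=0.02, term=0.016815
Year 3: k_p_x=0.900318, q=0.032, term=0.025597
Year 4: k_p_x=0.871508, q=0.055, term=0.041347
A_x = 0.1617


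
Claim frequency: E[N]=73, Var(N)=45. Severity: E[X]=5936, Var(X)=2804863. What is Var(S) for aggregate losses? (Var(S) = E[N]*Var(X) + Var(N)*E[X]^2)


Var(S) = E[N]*Var(X) + Var(N)*E[X]^2
= 73*2804863 + 45*5936^2
= 204754999 + 1585624320
= 1.7904e+09


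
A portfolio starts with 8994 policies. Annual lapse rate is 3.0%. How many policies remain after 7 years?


remaining = initial * (1 - lapse)^years
= 8994 * (1 - 0.03)^7
= 8994 * 0.807983
= 7266.9977


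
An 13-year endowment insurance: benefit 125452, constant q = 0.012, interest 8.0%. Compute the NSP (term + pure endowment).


Term component = 11220.4708
Pure endowment = 13_p_x * v^13 * benefit = 0.854752 * 0.367698 * 125452 = 39428.3904
NSP = 50648.8612


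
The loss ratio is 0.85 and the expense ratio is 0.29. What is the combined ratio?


Combined ratio = loss ratio + expense ratio
= 0.85 + 0.29
= 1.14


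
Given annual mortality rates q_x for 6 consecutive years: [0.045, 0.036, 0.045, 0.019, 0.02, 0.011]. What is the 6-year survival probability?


p_k = 1 - q_k for each year
Survival = product of (1 - q_k)
= 0.955 * 0.964 * 0.955 * 0.981 * 0.98 * 0.989
= 0.8359


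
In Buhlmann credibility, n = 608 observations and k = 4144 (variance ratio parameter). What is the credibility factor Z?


Z = n / (n + k)
= 608 / (608 + 4144)
= 608 / 4752
= 0.1279


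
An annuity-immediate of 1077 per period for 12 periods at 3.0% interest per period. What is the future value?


FV = PMT * ((1+i)^n - 1) / i
= 1077 * ((1.03)^12 - 1) / 0.03
= 1077 * (1.425761 - 1) / 0.03
= 15284.8158


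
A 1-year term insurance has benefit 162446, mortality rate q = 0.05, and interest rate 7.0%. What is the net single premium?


NSP = benefit * q * v
v = 1/(1+i) = 0.934579
NSP = 162446 * 0.05 * 0.934579
= 7590.9346


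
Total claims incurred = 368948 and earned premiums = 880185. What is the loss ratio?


Loss ratio = claims / premiums
= 368948 / 880185
= 0.4192


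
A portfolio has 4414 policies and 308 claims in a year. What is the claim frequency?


frequency = claims / policies
= 308 / 4414
= 0.0698


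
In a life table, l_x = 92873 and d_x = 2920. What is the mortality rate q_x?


q_x = d_x / l_x
= 2920 / 92873
= 0.0314


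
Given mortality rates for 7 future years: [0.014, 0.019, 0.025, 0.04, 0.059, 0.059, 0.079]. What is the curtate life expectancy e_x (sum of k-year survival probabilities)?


e_x = sum_{k=1}^{n} k_p_x
k_p_x values:
  1_p_x = 0.986
  2_p_x = 0.967266
  3_p_x = 0.943084
  4_p_x = 0.905361
  5_p_x = 0.851945
  6_p_x = 0.80168
  7_p_x = 0.738347
e_x = 6.1937


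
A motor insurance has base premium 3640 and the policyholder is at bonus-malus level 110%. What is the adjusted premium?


adjusted = base * BM_level / 100
= 3640 * 110 / 100
= 3640 * 1.1
= 4004.0


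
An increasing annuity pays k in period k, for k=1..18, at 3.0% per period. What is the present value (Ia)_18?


(Ia)_n = sum_{k=1}^{n} k * v^k, v = 1/(1+i)
v = 0.970874
Sum computed term by term:
(Ia)_18 = 119.7672


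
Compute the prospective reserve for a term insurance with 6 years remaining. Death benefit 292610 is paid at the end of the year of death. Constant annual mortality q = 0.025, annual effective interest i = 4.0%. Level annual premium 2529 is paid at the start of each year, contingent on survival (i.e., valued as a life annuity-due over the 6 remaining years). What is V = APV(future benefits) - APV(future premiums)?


v = 1/(1+i) = 0.961538
APV(future benefits) per unit = sum_{k=0}^{5} k_p_x * q * v^(k+1) = 0.123487
APV(future benefits) = 292610 * 0.123487 = 36133.4909
Life annuity-due factor ä_{x:6} = sum_{k=0}^{5} k_p_x * v^k = 5.137053
APV(future premiums) = 2529 * 5.137053 = 12991.6083
V = 36133.4909 - 12991.6083
= 23141.8826


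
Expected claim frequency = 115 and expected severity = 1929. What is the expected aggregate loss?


E[S] = E[N] * E[X]
= 115 * 1929
= 221835


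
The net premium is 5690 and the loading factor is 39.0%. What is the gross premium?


Gross = net * (1 + loading)
= 5690 * (1 + 0.39)
= 5690 * 1.39
= 7909.1


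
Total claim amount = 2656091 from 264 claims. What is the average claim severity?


severity = total / number
= 2656091 / 264
= 10060.9508


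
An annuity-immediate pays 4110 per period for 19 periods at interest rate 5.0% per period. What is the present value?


PV = PMT * (1 - (1+i)^(-n)) / i
= 4110 * (1 - (1+0.05)^(-19)) / 0.05
= 4110 * (1 - 0.395734) / 0.05
= 4110 * 12.085321
= 49670.6687


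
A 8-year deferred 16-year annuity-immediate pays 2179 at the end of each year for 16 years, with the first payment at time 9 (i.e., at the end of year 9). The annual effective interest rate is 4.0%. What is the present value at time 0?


PV at time 8 of the 16-year annuity-immediate:
a_n = 2179 * (1-(1+0.04)^(-16))/0.04 = 25390.3521
Discount back 8 years to time 0:
PV = 25390.3521 * (1+0.04)^(-8)
= 25390.3521 * 0.73069
= 18552.4816


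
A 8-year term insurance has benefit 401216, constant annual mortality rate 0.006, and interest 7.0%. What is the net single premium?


NSP = benefit * sum_{k=0}^{n-1} k_p_x * q * v^(k+1)
With constant q=0.006, v=0.934579
Sum = 0.035159
NSP = 401216 * 0.035159
= 14106.3635


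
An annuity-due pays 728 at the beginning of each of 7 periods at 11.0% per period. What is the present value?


PV_due = PMT * (1-(1+i)^(-n))/i * (1+i)
PV_immediate = 3430.4789
PV_due = 3430.4789 * 1.11
= 3807.8316


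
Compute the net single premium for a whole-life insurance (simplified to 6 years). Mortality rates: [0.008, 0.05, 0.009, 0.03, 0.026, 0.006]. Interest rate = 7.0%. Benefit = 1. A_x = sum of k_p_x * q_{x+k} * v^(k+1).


v = 0.934579
Year 0: k_p_x=1.0, q=0.008, term=0.007477
Year 1: k_p_x=0.992, q=0.05, term=0.043323
Year 2: k_p_x=0.9424, q=0.009, term=0.006924
Year 3: k_p_x=0.933918, q=0.03, term=0.021374
Year 4: k_p_x=0.905901, q=0.026, term=0.016793
Year 5: k_p_x=0.882347, q=0.006, term=0.003528
A_x = 0.0994


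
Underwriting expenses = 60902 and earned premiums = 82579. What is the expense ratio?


Expense ratio = expenses / premiums
= 60902 / 82579
= 0.7375


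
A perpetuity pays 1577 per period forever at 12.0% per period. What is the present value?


PV = PMT / i
= 1577 / 0.12
= 13141.6667


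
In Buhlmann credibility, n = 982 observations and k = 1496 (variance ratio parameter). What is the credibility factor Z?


Z = n / (n + k)
= 982 / (982 + 1496)
= 982 / 2478
= 0.3963


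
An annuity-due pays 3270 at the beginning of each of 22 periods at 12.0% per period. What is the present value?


PV_due = PMT * (1-(1+i)^(-n))/i * (1+i)
PV_immediate = 24997.9916
PV_due = 24997.9916 * 1.12
= 27997.7506


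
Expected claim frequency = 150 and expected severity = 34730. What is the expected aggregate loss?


E[S] = E[N] * E[X]
= 150 * 34730
= 5.2095e+06


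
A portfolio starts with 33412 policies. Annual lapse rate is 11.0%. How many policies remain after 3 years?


remaining = initial * (1 - lapse)^years
= 33412 * (1 - 0.11)^3
= 33412 * 0.704969
= 23554.4242


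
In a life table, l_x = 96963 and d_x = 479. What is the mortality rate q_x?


q_x = d_x / l_x
= 479 / 96963
= 0.0049


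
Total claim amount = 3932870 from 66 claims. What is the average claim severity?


severity = total / number
= 3932870 / 66
= 59588.9394


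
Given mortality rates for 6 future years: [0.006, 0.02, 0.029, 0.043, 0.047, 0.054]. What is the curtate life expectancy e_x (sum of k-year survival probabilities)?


e_x = sum_{k=1}^{n} k_p_x
k_p_x values:
  1_p_x = 0.994
  2_p_x = 0.97412
  3_p_x = 0.945871
  4_p_x = 0.905198
  5_p_x = 0.862654
  6_p_x = 0.81607
e_x = 5.4979


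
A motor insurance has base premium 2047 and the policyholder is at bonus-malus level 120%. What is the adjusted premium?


adjusted = base * BM_level / 100
= 2047 * 120 / 100
= 2047 * 1.2
= 2456.4


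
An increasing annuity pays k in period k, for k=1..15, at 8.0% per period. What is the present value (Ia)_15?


(Ia)_n = sum_{k=1}^{n} k * v^k, v = 1/(1+i)
v = 0.925926
Sum computed term by term:
(Ia)_15 = 56.4451


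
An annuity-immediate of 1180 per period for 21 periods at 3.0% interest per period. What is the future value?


FV = PMT * ((1+i)^n - 1) / i
= 1180 * ((1.03)^21 - 1) / 0.03
= 1180 * (1.860295 - 1) / 0.03
= 33838.2532


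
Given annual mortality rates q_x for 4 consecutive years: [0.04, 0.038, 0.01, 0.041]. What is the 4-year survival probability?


p_k = 1 - q_k for each year
Survival = product of (1 - q_k)
= 0.96 * 0.962 * 0.99 * 0.959
= 0.8768


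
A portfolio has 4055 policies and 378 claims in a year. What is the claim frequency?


frequency = claims / policies
= 378 / 4055
= 0.0932


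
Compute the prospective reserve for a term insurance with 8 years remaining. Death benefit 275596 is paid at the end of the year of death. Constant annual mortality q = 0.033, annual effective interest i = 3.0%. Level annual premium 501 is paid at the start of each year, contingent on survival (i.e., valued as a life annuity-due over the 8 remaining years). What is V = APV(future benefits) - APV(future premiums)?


v = 1/(1+i) = 0.970874
APV(future benefits) per unit = sum_{k=0}^{7} k_p_x * q * v^(k+1) = 0.207664
APV(future benefits) = 275596 * 0.207664 = 57231.2979
Life annuity-due factor ä_{x:8} = sum_{k=0}^{7} k_p_x * v^k = 6.481626
APV(future premiums) = 501 * 6.481626 = 3247.2946
V = 57231.2979 - 3247.2946
= 53984.0032


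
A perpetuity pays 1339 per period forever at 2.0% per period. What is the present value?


PV = PMT / i
= 1339 / 0.02
= 66950.0


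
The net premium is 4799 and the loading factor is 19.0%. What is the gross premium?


Gross = net * (1 + loading)
= 4799 * (1 + 0.19)
= 4799 * 1.19
= 5710.81


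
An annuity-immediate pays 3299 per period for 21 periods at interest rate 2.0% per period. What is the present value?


PV = PMT * (1 - (1+i)^(-n)) / i
= 3299 * (1 - (1+0.02)^(-21)) / 0.02
= 3299 * (1 - 0.659776) / 0.02
= 3299 * 17.011209
= 56119.979


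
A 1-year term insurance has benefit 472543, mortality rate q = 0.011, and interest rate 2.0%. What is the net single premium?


NSP = benefit * q * v
v = 1/(1+i) = 0.980392
NSP = 472543 * 0.011 * 0.980392
= 5096.052


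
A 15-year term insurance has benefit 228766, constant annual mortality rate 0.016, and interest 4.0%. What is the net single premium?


NSP = benefit * sum_{k=0}^{n-1} k_p_x * q * v^(k+1)
With constant q=0.016, v=0.961538
Sum = 0.16116
NSP = 228766 * 0.16116
= 36867.9504


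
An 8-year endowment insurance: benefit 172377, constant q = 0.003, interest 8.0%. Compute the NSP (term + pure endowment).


Term component = 2944.2962
Pure endowment = 8_p_x * v^8 * benefit = 0.97625 * 0.540269 * 172377 = 90918.1397
NSP = 93862.4358


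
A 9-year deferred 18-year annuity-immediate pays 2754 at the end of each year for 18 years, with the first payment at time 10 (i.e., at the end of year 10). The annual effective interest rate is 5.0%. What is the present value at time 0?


PV at time 9 of the 18-year annuity-immediate:
a_n = 2754 * (1-(1+0.05)^(-18))/0.05 = 32193.1223
Discount back 9 years to time 0:
PV = 32193.1223 * (1+0.05)^(-9)
= 32193.1223 * 0.644609
= 20751.9737


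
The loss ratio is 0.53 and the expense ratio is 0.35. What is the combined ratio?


Combined ratio = loss ratio + expense ratio
= 0.53 + 0.35
= 0.88


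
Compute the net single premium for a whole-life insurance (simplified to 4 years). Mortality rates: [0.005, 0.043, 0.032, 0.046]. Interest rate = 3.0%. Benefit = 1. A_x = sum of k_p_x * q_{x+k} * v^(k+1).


v = 0.970874
Year 0: k_p_x=1.0, q=0.005, term=0.004854
Year 1: k_p_x=0.995, q=0.043, term=0.040329
Year 2: k_p_x=0.952215, q=0.032, term=0.027885
Year 3: k_p_x=0.921744, q=0.046, term=0.037672
A_x = 0.1107


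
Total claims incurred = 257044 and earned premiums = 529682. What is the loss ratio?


Loss ratio = claims / premiums
= 257044 / 529682
= 0.4853


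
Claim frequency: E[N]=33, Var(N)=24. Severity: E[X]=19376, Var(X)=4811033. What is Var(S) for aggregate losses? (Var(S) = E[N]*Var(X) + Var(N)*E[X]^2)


Var(S) = E[N]*Var(X) + Var(N)*E[X]^2
= 33*4811033 + 24*19376^2
= 158764089 + 9010305024
= 9.1691e+09


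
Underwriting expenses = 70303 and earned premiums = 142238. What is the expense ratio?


Expense ratio = expenses / premiums
= 70303 / 142238
= 0.4943


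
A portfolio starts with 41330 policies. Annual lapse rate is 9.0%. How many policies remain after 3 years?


remaining = initial * (1 - lapse)^years
= 41330 * (1 - 0.09)^3
= 41330 * 0.753571
= 31145.0894


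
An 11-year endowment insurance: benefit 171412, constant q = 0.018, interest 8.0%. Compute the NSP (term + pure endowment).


Term component = 20426.4447
Pure endowment = 11_p_x * v^11 * benefit = 0.818892 * 0.428883 * 171412 = 60201.3565
NSP = 80627.8013


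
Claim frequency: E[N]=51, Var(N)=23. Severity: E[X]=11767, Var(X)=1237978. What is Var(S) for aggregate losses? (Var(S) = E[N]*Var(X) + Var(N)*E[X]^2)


Var(S) = E[N]*Var(X) + Var(N)*E[X]^2
= 51*1237978 + 23*11767^2
= 63136878 + 3184632647
= 3.2478e+09


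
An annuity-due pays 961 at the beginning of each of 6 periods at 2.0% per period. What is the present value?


PV_due = PMT * (1-(1+i)^(-n))/i * (1+i)
PV_immediate = 5382.9751
PV_due = 5382.9751 * 1.02
= 5490.6346


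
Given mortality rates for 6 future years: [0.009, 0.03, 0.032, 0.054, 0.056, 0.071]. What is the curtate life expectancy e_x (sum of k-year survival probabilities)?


e_x = sum_{k=1}^{n} k_p_x
k_p_x values:
  1_p_x = 0.991
  2_p_x = 0.96127
  3_p_x = 0.930509
  4_p_x = 0.880262
  5_p_x = 0.830967
  6_p_x = 0.771969
e_x = 5.366


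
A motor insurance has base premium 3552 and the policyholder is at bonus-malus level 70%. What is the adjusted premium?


adjusted = base * BM_level / 100
= 3552 * 70 / 100
= 3552 * 0.7
= 2486.4


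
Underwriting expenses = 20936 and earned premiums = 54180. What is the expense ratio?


Expense ratio = expenses / premiums
= 20936 / 54180
= 0.3864


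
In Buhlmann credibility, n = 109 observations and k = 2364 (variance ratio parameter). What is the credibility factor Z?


Z = n / (n + k)
= 109 / (109 + 2364)
= 109 / 2473
= 0.0441


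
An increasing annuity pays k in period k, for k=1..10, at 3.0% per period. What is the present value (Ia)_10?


(Ia)_n = sum_{k=1}^{n} k * v^k, v = 1/(1+i)
v = 0.970874
Sum computed term by term:
(Ia)_10 = 44.839


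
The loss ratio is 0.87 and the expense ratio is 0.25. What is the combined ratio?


Combined ratio = loss ratio + expense ratio
= 0.87 + 0.25
= 1.12


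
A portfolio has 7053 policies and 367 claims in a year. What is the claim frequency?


frequency = claims / policies
= 367 / 7053
= 0.052


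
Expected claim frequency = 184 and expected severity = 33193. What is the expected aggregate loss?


E[S] = E[N] * E[X]
= 184 * 33193
= 6.1075e+06


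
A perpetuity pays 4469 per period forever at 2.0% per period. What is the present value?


PV = PMT / i
= 4469 / 0.02
= 223450.0


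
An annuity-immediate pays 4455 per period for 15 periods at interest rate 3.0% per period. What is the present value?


PV = PMT * (1 - (1+i)^(-n)) / i
= 4455 * (1 - (1+0.03)^(-15)) / 0.03
= 4455 * (1 - 0.641862) / 0.03
= 4455 * 11.937935
= 53183.5008


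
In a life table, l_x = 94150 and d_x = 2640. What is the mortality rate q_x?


q_x = d_x / l_x
= 2640 / 94150
= 0.028


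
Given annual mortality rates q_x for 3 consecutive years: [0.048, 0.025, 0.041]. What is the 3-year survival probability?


p_k = 1 - q_k for each year
Survival = product of (1 - q_k)
= 0.952 * 0.975 * 0.959
= 0.8901


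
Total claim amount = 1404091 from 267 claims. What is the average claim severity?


severity = total / number
= 1404091 / 267
= 5258.7678


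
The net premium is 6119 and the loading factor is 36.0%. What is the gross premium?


Gross = net * (1 + loading)
= 6119 * (1 + 0.36)
= 6119 * 1.36
= 8321.84


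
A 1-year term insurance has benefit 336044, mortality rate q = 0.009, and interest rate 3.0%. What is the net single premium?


NSP = benefit * q * v
v = 1/(1+i) = 0.970874
NSP = 336044 * 0.009 * 0.970874
= 2936.3068


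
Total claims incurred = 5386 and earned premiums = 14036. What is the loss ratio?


Loss ratio = claims / premiums
= 5386 / 14036
= 0.3837


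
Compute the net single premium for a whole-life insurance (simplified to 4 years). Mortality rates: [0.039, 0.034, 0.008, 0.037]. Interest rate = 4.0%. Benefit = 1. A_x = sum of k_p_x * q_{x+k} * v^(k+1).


v = 0.961538
Year 0: k_p_x=1.0, q=0.039, term=0.0375
Year 1: k_p_x=0.961, q=0.034, term=0.030209
Year 2: k_p_x=0.928326, q=0.008, term=0.006602
Year 3: k_p_x=0.920899, q=0.037, term=0.029126
A_x = 0.1034


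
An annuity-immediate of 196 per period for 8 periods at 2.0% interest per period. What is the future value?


FV = PMT * ((1+i)^n - 1) / i
= 196 * ((1.02)^8 - 1) / 0.02
= 196 * (1.171659 - 1) / 0.02
= 1682.2619


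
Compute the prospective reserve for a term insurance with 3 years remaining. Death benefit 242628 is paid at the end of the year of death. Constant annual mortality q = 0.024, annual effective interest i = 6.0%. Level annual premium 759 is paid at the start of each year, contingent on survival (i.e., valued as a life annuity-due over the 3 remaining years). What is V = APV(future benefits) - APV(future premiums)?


v = 1/(1+i) = 0.943396
APV(future benefits) per unit = sum_{k=0}^{2} k_p_x * q * v^(k+1) = 0.062684
APV(future benefits) = 242628 * 0.062684 = 15208.897
Life annuity-due factor ä_{x:3} = sum_{k=0}^{2} k_p_x * v^k = 2.768544
APV(future premiums) = 759 * 2.768544 = 2101.3249
V = 15208.897 - 2101.3249
= 13107.5722


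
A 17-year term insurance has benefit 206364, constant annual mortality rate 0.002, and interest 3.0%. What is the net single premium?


NSP = benefit * sum_{k=0}^{n-1} k_p_x * q * v^(k+1)
With constant q=0.002, v=0.970874
Sum = 0.025952
NSP = 206364 * 0.025952
= 5355.5102


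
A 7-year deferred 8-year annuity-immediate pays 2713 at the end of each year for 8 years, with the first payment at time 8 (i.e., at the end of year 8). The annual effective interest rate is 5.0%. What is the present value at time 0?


PV at time 7 of the 8-year annuity-immediate:
a_n = 2713 * (1-(1+0.05)^(-8))/0.05 = 17534.6962
Discount back 7 years to time 0:
PV = 17534.6962 * (1+0.05)^(-7)
= 17534.6962 * 0.710681
= 12461.5812


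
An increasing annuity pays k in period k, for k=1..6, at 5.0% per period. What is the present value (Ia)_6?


(Ia)_n = sum_{k=1}^{n} k * v^k, v = 1/(1+i)
v = 0.952381
Sum computed term by term:
(Ia)_6 = 17.0437


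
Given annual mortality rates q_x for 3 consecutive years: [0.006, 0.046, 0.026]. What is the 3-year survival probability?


p_k = 1 - q_k for each year
Survival = product of (1 - q_k)
= 0.994 * 0.954 * 0.974
= 0.9236


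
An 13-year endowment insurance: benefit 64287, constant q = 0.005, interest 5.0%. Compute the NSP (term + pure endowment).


Term component = 2940.4531
Pure endowment = 13_p_x * v^13 * benefit = 0.936915 * 0.530321 * 64287 = 31942.0159
NSP = 34882.469


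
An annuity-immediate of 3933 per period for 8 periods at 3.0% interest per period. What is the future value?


FV = PMT * ((1+i)^n - 1) / i
= 3933 * ((1.03)^8 - 1) / 0.03
= 3933 * (1.26677 - 1) / 0.03
= 34973.5577


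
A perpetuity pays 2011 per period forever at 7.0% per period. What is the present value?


PV = PMT / i
= 2011 / 0.07
= 28728.5714


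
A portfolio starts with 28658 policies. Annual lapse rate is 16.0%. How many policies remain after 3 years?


remaining = initial * (1 - lapse)^years
= 28658 * (1 - 0.16)^3
= 28658 * 0.592704
= 16985.7112


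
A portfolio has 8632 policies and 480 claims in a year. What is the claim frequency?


frequency = claims / policies
= 480 / 8632
= 0.0556


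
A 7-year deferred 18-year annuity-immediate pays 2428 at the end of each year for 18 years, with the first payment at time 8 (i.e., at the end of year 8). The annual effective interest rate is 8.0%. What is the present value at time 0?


PV at time 7 of the 18-year annuity-immediate:
a_n = 2428 * (1-(1+0.08)^(-18))/0.08 = 22754.942
Discount back 7 years to time 0:
PV = 22754.942 * (1+0.08)^(-7)
= 22754.942 * 0.58349
= 13277.2901


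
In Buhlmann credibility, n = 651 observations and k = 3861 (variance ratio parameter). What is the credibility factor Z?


Z = n / (n + k)
= 651 / (651 + 3861)
= 651 / 4512
= 0.1443


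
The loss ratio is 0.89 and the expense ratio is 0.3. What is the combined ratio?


Combined ratio = loss ratio + expense ratio
= 0.89 + 0.3
= 1.19


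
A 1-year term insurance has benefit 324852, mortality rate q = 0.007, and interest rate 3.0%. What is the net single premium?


NSP = benefit * q * v
v = 1/(1+i) = 0.970874
NSP = 324852 * 0.007 * 0.970874
= 2207.732


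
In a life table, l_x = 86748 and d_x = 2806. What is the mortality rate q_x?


q_x = d_x / l_x
= 2806 / 86748
= 0.0323


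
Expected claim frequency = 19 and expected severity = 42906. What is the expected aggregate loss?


E[S] = E[N] * E[X]
= 19 * 42906
= 815214


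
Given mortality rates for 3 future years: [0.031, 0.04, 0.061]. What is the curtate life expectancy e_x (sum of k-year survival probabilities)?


e_x = sum_{k=1}^{n} k_p_x
k_p_x values:
  1_p_x = 0.969
  2_p_x = 0.93024
  3_p_x = 0.873495
e_x = 2.7727


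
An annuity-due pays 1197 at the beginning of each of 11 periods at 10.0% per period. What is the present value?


PV_due = PMT * (1-(1+i)^(-n))/i * (1+i)
PV_immediate = 7774.588
PV_due = 7774.588 * 1.1
= 8552.0468


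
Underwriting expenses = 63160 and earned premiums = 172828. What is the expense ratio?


Expense ratio = expenses / premiums
= 63160 / 172828
= 0.3655


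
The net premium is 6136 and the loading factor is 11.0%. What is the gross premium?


Gross = net * (1 + loading)
= 6136 * (1 + 0.11)
= 6136 * 1.11
= 6810.96


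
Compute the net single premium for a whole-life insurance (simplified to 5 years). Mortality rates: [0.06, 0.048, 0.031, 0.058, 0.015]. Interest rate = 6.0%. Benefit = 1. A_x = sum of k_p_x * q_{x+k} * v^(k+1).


v = 0.943396
Year 0: k_p_x=1.0, q=0.06, term=0.056604
Year 1: k_p_x=0.94, q=0.048, term=0.040157
Year 2: k_p_x=0.89488, q=0.031, term=0.023292
Year 3: k_p_x=0.867139, q=0.058, term=0.039838
Year 4: k_p_x=0.816845, q=0.015, term=0.009156
A_x = 0.169


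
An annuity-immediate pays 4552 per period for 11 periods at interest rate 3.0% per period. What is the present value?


PV = PMT * (1 - (1+i)^(-n)) / i
= 4552 * (1 - (1+0.03)^(-11)) / 0.03
= 4552 * (1 - 0.722421) / 0.03
= 4552 * 9.252624
= 42117.945


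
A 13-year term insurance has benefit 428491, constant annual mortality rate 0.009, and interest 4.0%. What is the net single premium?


NSP = benefit * sum_{k=0}^{n-1} k_p_x * q * v^(k+1)
With constant q=0.009, v=0.961538
Sum = 0.085596
NSP = 428491 * 0.085596
= 36676.9922


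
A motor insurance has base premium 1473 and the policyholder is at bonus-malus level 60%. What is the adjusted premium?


adjusted = base * BM_level / 100
= 1473 * 60 / 100
= 1473 * 0.6
= 883.8


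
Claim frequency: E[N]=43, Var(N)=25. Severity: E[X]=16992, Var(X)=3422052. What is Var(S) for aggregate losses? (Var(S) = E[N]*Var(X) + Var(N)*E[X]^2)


Var(S) = E[N]*Var(X) + Var(N)*E[X]^2
= 43*3422052 + 25*16992^2
= 147148236 + 7218201600
= 7.3653e+09


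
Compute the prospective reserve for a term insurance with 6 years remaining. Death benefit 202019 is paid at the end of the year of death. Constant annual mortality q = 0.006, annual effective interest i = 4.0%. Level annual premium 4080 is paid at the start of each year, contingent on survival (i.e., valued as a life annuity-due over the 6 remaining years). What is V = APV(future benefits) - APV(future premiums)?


v = 1/(1+i) = 0.961538
APV(future benefits) per unit = sum_{k=0}^{5} k_p_x * q * v^(k+1) = 0.031006
APV(future benefits) = 202019 * 0.031006 = 6263.8211
Life annuity-due factor ä_{x:6} = sum_{k=0}^{5} k_p_x * v^k = 5.374391
APV(future premiums) = 4080 * 5.374391 = 21927.5133
V = 6263.8211 - 21927.5133
= -15663.6921


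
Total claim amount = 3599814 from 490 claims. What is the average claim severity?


severity = total / number
= 3599814 / 490
= 7346.5592


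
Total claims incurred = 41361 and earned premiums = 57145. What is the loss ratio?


Loss ratio = claims / premiums
= 41361 / 57145
= 0.7238


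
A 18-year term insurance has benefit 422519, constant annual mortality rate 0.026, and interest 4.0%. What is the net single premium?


NSP = benefit * sum_{k=0}^{n-1} k_p_x * q * v^(k+1)
With constant q=0.026, v=0.961538
Sum = 0.27291
NSP = 422519 * 0.27291
= 115309.6991


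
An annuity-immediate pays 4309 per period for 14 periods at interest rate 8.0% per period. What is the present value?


PV = PMT * (1 - (1+i)^(-n)) / i
= 4309 * (1 - (1+0.08)^(-14)) / 0.08
= 4309 * (1 - 0.340461) / 0.08
= 4309 * 8.244237
= 35524.4172


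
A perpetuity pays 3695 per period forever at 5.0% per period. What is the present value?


PV = PMT / i
= 3695 / 0.05
= 73900.0


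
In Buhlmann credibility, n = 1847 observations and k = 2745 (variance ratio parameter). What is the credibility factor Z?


Z = n / (n + k)
= 1847 / (1847 + 2745)
= 1847 / 4592
= 0.4022


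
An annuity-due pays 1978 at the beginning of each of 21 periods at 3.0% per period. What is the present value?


PV_due = PMT * (1-(1+i)^(-n))/i * (1+i)
PV_immediate = 30490.9177
PV_due = 30490.9177 * 1.03
= 31405.6453


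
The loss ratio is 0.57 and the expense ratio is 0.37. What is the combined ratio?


Combined ratio = loss ratio + expense ratio
= 0.57 + 0.37
= 0.94


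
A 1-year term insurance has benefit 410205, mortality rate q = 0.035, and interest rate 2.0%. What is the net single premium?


NSP = benefit * q * v
v = 1/(1+i) = 0.980392
NSP = 410205 * 0.035 * 0.980392
= 14075.6618


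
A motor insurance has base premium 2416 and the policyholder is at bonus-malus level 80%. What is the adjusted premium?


adjusted = base * BM_level / 100
= 2416 * 80 / 100
= 2416 * 0.8
= 1932.8


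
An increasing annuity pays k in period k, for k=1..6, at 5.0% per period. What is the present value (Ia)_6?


(Ia)_n = sum_{k=1}^{n} k * v^k, v = 1/(1+i)
v = 0.952381
Sum computed term by term:
(Ia)_6 = 17.0437


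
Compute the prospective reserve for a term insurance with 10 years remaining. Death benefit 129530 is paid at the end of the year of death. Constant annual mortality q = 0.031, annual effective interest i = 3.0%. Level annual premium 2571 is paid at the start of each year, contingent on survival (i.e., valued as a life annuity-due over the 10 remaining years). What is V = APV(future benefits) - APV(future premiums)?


v = 1/(1+i) = 0.970874
APV(future benefits) per unit = sum_{k=0}^{9} k_p_x * q * v^(k+1) = 0.232204
APV(future benefits) = 129530 * 0.232204 = 30077.4044
Life annuity-due factor ä_{x:10} = sum_{k=0}^{9} k_p_x * v^k = 7.71517
APV(future premiums) = 2571 * 7.71517 = 19835.703
V = 30077.4044 - 19835.703
= 10241.7014


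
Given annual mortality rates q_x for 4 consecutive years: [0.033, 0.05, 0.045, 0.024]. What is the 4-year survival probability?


p_k = 1 - q_k for each year
Survival = product of (1 - q_k)
= 0.967 * 0.95 * 0.955 * 0.976
= 0.8563


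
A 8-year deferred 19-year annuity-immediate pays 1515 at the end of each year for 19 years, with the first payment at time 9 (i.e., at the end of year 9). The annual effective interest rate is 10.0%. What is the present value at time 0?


PV at time 8 of the 19-year annuity-immediate:
a_n = 1515 * (1-(1+0.1)^(-19))/0.1 = 12672.8539
Discount back 8 years to time 0:
PV = 12672.8539 * (1+0.1)^(-8)
= 12672.8539 * 0.466507
= 5911.9799


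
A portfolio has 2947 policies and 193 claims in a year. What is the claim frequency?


frequency = claims / policies
= 193 / 2947
= 0.0655


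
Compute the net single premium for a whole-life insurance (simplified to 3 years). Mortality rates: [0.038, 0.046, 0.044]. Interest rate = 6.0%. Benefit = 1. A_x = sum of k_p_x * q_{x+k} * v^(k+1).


v = 0.943396
Year 0: k_p_x=1.0, q=0.038, term=0.035849
Year 1: k_p_x=0.962, q=0.046, term=0.039384
Year 2: k_p_x=0.917748, q=0.044, term=0.033905
A_x = 0.1091


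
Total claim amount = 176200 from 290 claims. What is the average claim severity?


severity = total / number
= 176200 / 290
= 607.5862


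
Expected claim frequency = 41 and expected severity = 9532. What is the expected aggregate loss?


E[S] = E[N] * E[X]
= 41 * 9532
= 390812


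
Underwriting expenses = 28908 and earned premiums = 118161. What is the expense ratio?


Expense ratio = expenses / premiums
= 28908 / 118161
= 0.2446


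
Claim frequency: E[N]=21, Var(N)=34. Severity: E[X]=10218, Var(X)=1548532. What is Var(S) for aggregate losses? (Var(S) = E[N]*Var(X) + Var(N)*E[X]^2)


Var(S) = E[N]*Var(X) + Var(N)*E[X]^2
= 21*1548532 + 34*10218^2
= 32519172 + 3549855816
= 3.5824e+09


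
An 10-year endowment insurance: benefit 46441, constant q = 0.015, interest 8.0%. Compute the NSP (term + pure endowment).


Term component = 4412.7147
Pure endowment = 10_p_x * v^10 * benefit = 0.85973 * 0.463193 * 46441 = 18493.8066
NSP = 22906.5214


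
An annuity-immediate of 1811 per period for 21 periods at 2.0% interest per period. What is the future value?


FV = PMT * ((1+i)^n - 1) / i
= 1811 * ((1.02)^21 - 1) / 0.02
= 1811 * (1.515666 - 1) / 0.02
= 46693.5874


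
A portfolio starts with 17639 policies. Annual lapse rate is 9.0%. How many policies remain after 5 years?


remaining = initial * (1 - lapse)^years
= 17639 * (1 - 0.09)^5
= 17639 * 0.624032
= 11007.303


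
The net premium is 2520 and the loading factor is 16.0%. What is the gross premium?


Gross = net * (1 + loading)
= 2520 * (1 + 0.16)
= 2520 * 1.16
= 2923.2


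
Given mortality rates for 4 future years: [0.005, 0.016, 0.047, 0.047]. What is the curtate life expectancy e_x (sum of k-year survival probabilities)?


e_x = sum_{k=1}^{n} k_p_x
k_p_x values:
  1_p_x = 0.995
  2_p_x = 0.97908
  3_p_x = 0.933063
  4_p_x = 0.889209
e_x = 3.7964


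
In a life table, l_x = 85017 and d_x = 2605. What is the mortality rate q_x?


q_x = d_x / l_x
= 2605 / 85017
= 0.0306


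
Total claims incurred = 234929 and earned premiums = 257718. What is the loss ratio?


Loss ratio = claims / premiums
= 234929 / 257718
= 0.9116


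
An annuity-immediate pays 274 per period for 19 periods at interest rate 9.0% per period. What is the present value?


PV = PMT * (1 - (1+i)^(-n)) / i
= 274 * (1 - (1+0.09)^(-19)) / 0.09
= 274 * (1 - 0.19449) / 0.09
= 274 * 8.950115
= 2452.3314


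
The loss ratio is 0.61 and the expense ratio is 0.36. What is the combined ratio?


Combined ratio = loss ratio + expense ratio
= 0.61 + 0.36
= 0.97


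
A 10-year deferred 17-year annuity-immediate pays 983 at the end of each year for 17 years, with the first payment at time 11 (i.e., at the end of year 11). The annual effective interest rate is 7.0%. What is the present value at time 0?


PV at time 10 of the 17-year annuity-immediate:
a_n = 983 * (1-(1+0.07)^(-17))/0.07 = 9597.2482
Discount back 10 years to time 0:
PV = 9597.2482 * (1+0.07)^(-10)
= 9597.2482 * 0.508349
= 4878.7543


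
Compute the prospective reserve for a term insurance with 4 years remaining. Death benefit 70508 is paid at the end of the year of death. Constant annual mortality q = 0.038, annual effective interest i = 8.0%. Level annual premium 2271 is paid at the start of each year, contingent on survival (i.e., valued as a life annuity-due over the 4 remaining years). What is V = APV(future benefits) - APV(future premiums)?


v = 1/(1+i) = 0.925926
APV(future benefits) per unit = sum_{k=0}^{3} k_p_x * q * v^(k+1) = 0.119309
APV(future benefits) = 70508 * 0.119309 = 8412.2467
Life annuity-due factor ä_{x:4} = sum_{k=0}^{3} k_p_x * v^k = 3.39089
APV(future premiums) = 2271 * 3.39089 = 7700.7123
V = 8412.2467 - 7700.7123
= 711.5344


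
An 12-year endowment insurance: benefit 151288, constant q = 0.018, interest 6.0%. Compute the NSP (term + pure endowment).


Term component = 20960.1853
Pure endowment = 12_p_x * v^12 * benefit = 0.804151 * 0.496969 * 151288 = 60460.5303
NSP = 81420.7156


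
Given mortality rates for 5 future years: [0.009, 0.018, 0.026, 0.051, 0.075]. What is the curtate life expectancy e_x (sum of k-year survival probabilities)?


e_x = sum_{k=1}^{n} k_p_x
k_p_x values:
  1_p_x = 0.991
  2_p_x = 0.973162
  3_p_x = 0.94786
  4_p_x = 0.899519
  5_p_x = 0.832055
e_x = 4.6436


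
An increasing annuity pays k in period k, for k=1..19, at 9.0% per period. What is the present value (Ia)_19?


(Ia)_n = sum_{k=1}^{n} k * v^k, v = 1/(1+i)
v = 0.917431
Sum computed term by term:
(Ia)_19 = 67.3369


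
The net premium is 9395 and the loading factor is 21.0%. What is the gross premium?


Gross = net * (1 + loading)
= 9395 * (1 + 0.21)
= 9395 * 1.21
= 11367.95


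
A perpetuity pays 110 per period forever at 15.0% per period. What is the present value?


PV = PMT / i
= 110 / 0.15
= 733.3333


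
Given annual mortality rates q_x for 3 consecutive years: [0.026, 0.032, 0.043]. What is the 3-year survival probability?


p_k = 1 - q_k for each year
Survival = product of (1 - q_k)
= 0.974 * 0.968 * 0.957
= 0.9023


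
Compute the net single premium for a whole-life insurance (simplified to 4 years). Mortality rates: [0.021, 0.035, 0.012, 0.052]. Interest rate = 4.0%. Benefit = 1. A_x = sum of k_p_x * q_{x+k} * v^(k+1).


v = 0.961538
Year 0: k_p_x=1.0, q=0.021, term=0.020192
Year 1: k_p_x=0.979, q=0.035, term=0.03168
Year 2: k_p_x=0.944735, q=0.012, term=0.010078
Year 3: k_p_x=0.933398, q=0.052, term=0.041489
A_x = 0.1034


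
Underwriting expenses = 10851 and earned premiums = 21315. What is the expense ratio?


Expense ratio = expenses / premiums
= 10851 / 21315
= 0.5091


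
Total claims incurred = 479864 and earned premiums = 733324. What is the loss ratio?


Loss ratio = claims / premiums
= 479864 / 733324
= 0.6544


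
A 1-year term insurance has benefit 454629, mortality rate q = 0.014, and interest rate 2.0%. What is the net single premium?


NSP = benefit * q * v
v = 1/(1+i) = 0.980392
NSP = 454629 * 0.014 * 0.980392
= 6240.0059


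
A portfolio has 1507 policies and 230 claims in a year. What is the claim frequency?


frequency = claims / policies
= 230 / 1507
= 0.1526


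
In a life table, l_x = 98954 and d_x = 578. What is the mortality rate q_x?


q_x = d_x / l_x
= 578 / 98954
= 0.0058


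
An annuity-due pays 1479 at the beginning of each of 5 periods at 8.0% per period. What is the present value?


PV_due = PMT * (1-(1+i)^(-n))/i * (1+i)
PV_immediate = 5905.2181
PV_due = 5905.2181 * 1.08
= 6377.6356


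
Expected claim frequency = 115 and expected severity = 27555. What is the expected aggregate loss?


E[S] = E[N] * E[X]
= 115 * 27555
= 3.1688e+06


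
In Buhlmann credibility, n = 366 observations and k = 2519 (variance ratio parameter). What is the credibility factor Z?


Z = n / (n + k)
= 366 / (366 + 2519)
= 366 / 2885
= 0.1269


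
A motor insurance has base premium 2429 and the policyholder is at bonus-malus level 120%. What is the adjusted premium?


adjusted = base * BM_level / 100
= 2429 * 120 / 100
= 2429 * 1.2
= 2914.8


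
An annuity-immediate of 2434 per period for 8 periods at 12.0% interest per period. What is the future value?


FV = PMT * ((1+i)^n - 1) / i
= 2434 * ((1.12)^8 - 1) / 0.12
= 2434 * (2.475963 - 1) / 0.12
= 29937.4531


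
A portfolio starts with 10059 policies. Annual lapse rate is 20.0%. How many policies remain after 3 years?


remaining = initial * (1 - lapse)^years
= 10059 * (1 - 0.2)^3
= 10059 * 0.512
= 5150.208


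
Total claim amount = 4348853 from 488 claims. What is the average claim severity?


severity = total / number
= 4348853 / 488
= 8911.584


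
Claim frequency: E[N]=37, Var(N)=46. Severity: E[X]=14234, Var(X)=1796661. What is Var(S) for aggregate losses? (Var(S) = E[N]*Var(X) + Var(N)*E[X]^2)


Var(S) = E[N]*Var(X) + Var(N)*E[X]^2
= 37*1796661 + 46*14234^2
= 66476457 + 9319910776
= 9.3864e+09


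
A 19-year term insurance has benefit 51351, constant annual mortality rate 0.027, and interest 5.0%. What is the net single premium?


NSP = benefit * sum_{k=0}^{n-1} k_p_x * q * v^(k+1)
With constant q=0.027, v=0.952381
Sum = 0.268156
NSP = 51351 * 0.268156
= 13770.0653


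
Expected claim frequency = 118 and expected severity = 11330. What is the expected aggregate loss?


E[S] = E[N] * E[X]
= 118 * 11330
= 1.3369e+06


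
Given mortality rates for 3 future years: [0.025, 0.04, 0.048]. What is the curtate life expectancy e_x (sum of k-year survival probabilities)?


e_x = sum_{k=1}^{n} k_p_x
k_p_x values:
  1_p_x = 0.975
  2_p_x = 0.936
  3_p_x = 0.891072
e_x = 2.8021


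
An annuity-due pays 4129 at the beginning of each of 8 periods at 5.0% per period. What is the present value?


PV_due = PMT * (1-(1+i)^(-n))/i * (1+i)
PV_immediate = 26686.6055
PV_due = 26686.6055 * 1.05
= 28020.9358


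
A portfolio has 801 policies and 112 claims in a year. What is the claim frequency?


frequency = claims / policies
= 112 / 801
= 0.1398


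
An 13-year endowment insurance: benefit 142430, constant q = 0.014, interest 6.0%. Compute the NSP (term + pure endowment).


Term component = 16428.5003
Pure endowment = 13_p_x * v^13 * benefit = 0.83253 * 0.468839 * 142430 = 55593.6412
NSP = 72022.1415


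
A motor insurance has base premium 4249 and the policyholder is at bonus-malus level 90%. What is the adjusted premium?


adjusted = base * BM_level / 100
= 4249 * 90 / 100
= 4249 * 0.9
= 3824.1


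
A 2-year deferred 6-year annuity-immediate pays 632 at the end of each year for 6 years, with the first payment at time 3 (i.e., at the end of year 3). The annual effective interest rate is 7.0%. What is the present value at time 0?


PV at time 2 of the 6-year annuity-immediate:
a_n = 632 * (1-(1+0.07)^(-6))/0.07 = 3012.4531
Discount back 2 years to time 0:
PV = 3012.4531 * (1+0.07)^(-2)
= 3012.4531 * 0.873439
= 2631.1932


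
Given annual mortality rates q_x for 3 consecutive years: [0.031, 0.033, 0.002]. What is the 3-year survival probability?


p_k = 1 - q_k for each year
Survival = product of (1 - q_k)
= 0.969 * 0.967 * 0.998
= 0.9351


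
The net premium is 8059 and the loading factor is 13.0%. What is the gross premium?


Gross = net * (1 + loading)
= 8059 * (1 + 0.13)
= 8059 * 1.13
= 9106.67


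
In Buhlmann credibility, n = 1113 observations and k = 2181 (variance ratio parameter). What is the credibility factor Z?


Z = n / (n + k)
= 1113 / (1113 + 2181)
= 1113 / 3294
= 0.3379


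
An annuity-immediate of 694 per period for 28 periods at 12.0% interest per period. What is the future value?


FV = PMT * ((1+i)^n - 1) / i
= 694 * ((1.12)^28 - 1) / 0.12
= 694 * (23.883866 - 1) / 0.12
= 132345.0278
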